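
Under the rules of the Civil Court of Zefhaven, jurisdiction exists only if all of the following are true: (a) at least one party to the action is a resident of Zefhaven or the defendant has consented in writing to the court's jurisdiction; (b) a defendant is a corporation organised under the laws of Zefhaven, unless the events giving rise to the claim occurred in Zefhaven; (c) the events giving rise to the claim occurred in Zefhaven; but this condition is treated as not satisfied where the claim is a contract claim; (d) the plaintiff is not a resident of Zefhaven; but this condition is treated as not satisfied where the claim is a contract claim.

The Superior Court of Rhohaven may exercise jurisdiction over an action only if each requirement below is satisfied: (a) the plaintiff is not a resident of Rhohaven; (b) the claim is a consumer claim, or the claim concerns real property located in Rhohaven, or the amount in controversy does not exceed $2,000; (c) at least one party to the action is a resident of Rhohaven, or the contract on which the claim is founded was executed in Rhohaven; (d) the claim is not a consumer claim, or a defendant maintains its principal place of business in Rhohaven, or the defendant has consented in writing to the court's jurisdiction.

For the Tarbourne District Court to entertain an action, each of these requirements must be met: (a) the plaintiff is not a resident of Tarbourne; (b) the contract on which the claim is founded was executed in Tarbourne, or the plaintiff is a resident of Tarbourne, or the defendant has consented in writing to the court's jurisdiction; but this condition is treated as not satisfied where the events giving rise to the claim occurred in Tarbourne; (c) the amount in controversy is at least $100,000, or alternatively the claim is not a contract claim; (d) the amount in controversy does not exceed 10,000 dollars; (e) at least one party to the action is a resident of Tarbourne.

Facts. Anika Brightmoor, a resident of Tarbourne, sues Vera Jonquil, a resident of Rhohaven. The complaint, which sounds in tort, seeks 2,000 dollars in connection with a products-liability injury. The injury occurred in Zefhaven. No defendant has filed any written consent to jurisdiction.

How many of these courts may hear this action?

The Civil Court of Zefhaven:
  (a) No party resides in Zefhaven; no such written consent has been filed — every alternative fails. Condition not met.
  (b) No defendant is a corporation. The proviso rescues it, though: the operative events occurred in Zefhaven. Condition met.
  (c) The operative events occurred in Zefhaven. And the carve-out is inapplicable — the claim is a tort claim, not a contract claim. Condition met.
  (d) The plaintiff resides in Tarbourne, which is not Zefhaven. The carve-out does not apply: the claim is a tort claim, not a contract claim. Condition met.
  → The court lacks jurisdiction.
The Superior Court of Rhohaven:
  (a) The plaintiff resides in Tarbourne, which is not Rhohaven. Satisfied.
  (b) The amount in controversy is $2,000, within the 2,000 dollars ceiling, so this disjunct is met. Satisfied.
  (c) Vera Jonquil resides in Rhohaven, which satisfies one of the alternatives. Satisfied.
  (d) The claim is a tort claim, not a consumer claim, so one alternative holds. Met.
  → All conditions met; jurisdiction exists.
The Tarbourne District Court:
  (a) The plaintiff resides in Tarbourne. Not satisfied.
  (b) The plaintiff resides in Tarbourne — that alternative is enough. And the carve-out is inapplicable — the operative events occurred in Zefhaven, not Tarbourne. Condition met.
  (c) The claim is a tort claim, not a contract claim — that alternative is enough. Condition met.
  (d) The amount in controversy is $2,000, within the USD 10,000 ceiling. Satisfied.
  (e) Anika Brightmoor resides in Tarbourne. Condition met.
  → Not every requirement is met — no jurisdiction.
Courts with jurisdiction: the Superior Court of Rhohaven — 1 in total.

1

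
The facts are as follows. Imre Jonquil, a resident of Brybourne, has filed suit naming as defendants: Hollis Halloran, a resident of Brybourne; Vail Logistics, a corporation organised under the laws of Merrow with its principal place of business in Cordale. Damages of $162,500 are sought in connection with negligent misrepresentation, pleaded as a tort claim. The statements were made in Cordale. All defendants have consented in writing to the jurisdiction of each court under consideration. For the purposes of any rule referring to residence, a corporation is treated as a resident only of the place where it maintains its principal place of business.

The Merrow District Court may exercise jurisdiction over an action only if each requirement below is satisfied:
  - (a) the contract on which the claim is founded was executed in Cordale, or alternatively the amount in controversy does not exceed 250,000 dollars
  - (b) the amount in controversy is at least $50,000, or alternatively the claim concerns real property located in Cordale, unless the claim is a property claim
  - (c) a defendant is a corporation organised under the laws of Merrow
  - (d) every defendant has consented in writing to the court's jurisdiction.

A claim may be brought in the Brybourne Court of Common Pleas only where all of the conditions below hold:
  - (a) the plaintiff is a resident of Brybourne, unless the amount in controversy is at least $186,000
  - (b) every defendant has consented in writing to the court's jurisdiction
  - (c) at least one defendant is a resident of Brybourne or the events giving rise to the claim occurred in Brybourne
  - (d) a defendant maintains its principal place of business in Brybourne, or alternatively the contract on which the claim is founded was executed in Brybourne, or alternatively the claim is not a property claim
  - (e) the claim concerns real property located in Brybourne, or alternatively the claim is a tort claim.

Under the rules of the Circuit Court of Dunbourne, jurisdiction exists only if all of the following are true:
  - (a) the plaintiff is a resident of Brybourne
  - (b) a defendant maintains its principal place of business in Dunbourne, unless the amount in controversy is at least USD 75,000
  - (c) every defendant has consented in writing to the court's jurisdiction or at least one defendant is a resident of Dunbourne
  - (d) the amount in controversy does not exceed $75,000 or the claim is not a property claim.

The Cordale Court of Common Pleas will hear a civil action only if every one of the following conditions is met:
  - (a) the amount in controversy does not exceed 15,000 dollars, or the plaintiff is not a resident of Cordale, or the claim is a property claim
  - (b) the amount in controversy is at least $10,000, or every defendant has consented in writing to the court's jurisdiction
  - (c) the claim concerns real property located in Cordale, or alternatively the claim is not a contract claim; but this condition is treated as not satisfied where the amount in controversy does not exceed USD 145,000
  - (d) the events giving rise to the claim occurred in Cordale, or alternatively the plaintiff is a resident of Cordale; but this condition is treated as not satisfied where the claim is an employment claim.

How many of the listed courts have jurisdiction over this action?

4

The Merrow District Court:
  (a) The amount in controversy is 162,500 dollars, within the 250,000 dollars ceiling, so this disjunct is met. Satisfied.
  (b) The amount in controversy is USD 162,500, which meets the 50,000 dollars floor, so this disjunct is met. Satisfied.
  (c) Vail Logistics is organised under the laws of Merrow. Satisfied.
  (d) Every defendant has filed written consent. Met.
  → Jurisdiction lies.
The Brybourne Court of Common Pleas:
  (a) The plaintiff resides in Brybourne. Met.
  (b) Every defendant has filed written consent. Condition met.
  (c) Hollis Halloran resides in Brybourne — that alternative is enough. Condition met.
  (d) The claim is a tort claim, not a property claim, so this disjunct is met. Condition met.
  (e) The claim is a tort claim, which satisfies one of the alternatives. Satisfied.
  → Jurisdiction lies.
The Circuit Court of Dunbourne:
  (a) The plaintiff resides in Brybourne. Condition met.
  (b) The corporate defendant(s) have their principal place of business in Cordale, not Dunbourne. But the amount in controversy is $162,500, which meets the $75,000 floor, and the 'unless' clause therefore excuses the requirement. Condition met.
  (c) Every defendant has filed written consent — that alternative is enough. Satisfied.
  (d) The claim is a tort claim, not a property claim, so one alternative holds. Met.
  → All conditions met; jurisdiction exists.
The Cordale Court of Common Pleas:
  (a) The plaintiff resides in Brybourne, which is not Cordale, so this disjunct is met. Met.
  (b) The amount in controversy is $162,500, which meets the 10,000 dollars floor — that alternative is enough. Condition met.
  (c) The claim is a tort claim, not a contract claim, which satisfies one of the alternatives. The carve-out does not apply: the amount in controversy is USD 162,500, above the $145,000 ceiling. Satisfied.
  (d) The operative events occurred in Cordale, so this disjunct is met. The exception is not triggered, since the claim is a tort claim, not an employment claim. Satisfied.
  → The court has jurisdiction.
Courts with jurisdiction: the Merrow District Court, the Brybourne Court of Common Pleas, the Circuit Court of Dunbourne, the Cordale Court of Common Pleas — 4 in total.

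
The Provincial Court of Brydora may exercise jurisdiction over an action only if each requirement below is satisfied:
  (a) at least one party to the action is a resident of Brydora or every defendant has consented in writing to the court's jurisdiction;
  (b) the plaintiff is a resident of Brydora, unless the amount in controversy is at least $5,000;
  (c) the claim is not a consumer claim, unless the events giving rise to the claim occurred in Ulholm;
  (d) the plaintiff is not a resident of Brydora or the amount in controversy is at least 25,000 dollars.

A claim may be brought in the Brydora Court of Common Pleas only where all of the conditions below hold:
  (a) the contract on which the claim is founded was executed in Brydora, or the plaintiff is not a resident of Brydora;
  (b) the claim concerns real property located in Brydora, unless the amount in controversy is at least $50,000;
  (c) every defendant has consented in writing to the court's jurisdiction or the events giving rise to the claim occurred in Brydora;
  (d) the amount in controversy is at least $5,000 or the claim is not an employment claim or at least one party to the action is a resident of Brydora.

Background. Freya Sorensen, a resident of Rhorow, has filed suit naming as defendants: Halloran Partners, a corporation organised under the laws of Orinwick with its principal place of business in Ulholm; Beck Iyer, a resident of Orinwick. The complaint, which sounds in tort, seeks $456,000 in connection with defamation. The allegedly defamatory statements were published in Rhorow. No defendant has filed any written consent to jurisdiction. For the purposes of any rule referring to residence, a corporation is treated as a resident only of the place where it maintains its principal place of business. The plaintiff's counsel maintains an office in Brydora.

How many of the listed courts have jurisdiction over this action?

0

The Provincial Court of Brydora:
  (a) No party resides in Brydora; no such written consent has been filed — every alternative fails. Not satisfied.
  (b) The plaintiff resides in Rhorow, not Brydora. But the amount in controversy is USD 456,000, which meets the USD 5,000 floor, and the 'unless' clause therefore excuses the requirement. Satisfied.
  (c) The claim is a tort claim, not a consumer claim. Satisfied.
  (d) The plaintiff resides in Rhorow, which is not Brydora, which satisfies one of the alternatives. Condition met.
  → The court lacks jurisdiction.
The Brydora Court of Common Pleas:
  (a) The plaintiff resides in Rhorow, which is not Brydora, so one alternative holds. Met.
  (b) The claim does not concern real property. But the amount in controversy is USD 456,000, which meets the USD 50,000 floor, and the 'unless' clause therefore excuses the requirement. Satisfied.
  (c) No such written consent has been filed; the operative events occurred in Rhorow, not Brydora — no alternative holds. Condition not met.
  (d) The amount in controversy is USD 456,000, which meets the USD 5,000 floor, so one alternative holds. Met.
  → The court lacks jurisdiction.
No court satisfies all of its conditions.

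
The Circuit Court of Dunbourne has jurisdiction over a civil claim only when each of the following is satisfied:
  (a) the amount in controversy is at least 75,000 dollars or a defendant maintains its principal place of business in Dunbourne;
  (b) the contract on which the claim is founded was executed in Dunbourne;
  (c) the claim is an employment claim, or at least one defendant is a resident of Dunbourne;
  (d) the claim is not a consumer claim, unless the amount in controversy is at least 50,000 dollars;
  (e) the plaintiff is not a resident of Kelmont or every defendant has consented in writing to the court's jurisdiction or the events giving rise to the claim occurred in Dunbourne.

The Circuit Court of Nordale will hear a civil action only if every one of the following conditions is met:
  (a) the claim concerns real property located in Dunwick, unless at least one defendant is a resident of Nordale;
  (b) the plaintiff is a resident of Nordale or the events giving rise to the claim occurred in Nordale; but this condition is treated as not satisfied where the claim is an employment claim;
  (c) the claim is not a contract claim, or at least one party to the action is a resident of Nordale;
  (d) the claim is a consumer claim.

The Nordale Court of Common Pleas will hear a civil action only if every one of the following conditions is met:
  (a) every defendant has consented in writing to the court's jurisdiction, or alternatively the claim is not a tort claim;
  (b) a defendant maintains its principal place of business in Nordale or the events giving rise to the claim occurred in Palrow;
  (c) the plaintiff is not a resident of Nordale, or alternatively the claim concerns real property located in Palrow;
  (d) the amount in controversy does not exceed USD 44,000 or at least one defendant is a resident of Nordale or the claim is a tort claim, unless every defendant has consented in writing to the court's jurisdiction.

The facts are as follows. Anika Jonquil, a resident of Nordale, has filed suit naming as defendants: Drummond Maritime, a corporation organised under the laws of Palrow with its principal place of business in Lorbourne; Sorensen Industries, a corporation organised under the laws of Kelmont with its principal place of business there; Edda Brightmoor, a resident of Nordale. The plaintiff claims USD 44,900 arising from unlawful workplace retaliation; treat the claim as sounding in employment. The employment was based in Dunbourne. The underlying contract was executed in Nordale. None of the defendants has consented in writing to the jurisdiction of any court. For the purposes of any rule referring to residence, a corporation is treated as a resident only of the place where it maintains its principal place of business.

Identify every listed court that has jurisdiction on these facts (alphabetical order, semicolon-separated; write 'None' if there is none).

None

The Circuit Court of Dunbourne:
  (a) The amount in controversy is $44,900, below the USD 75,000 floor; the corporate defendant(s) have their principal place of business in Kelmont, Lorbourne, not Dunbourne — none of the alternatives is met. Fails.
  (b) The contract was executed in Nordale, not Dunbourne. Fails.
  (c) The claim is an employment claim, so one alternative holds. Met.
  (d) The claim is an employment claim, not a consumer claim. Condition met.
  (e) The plaintiff resides in Nordale, which is not Kelmont, which satisfies one of the alternatives. Satisfied.
  → No jurisdiction.
The Circuit Court of Nordale:
  (a) The claim does not concern real property. However, Edda Brightmoor resides in Nordale, so the 'unless' proviso supplies this condition. Satisfied.
  (b) The plaintiff resides in Nordale — that alternative is enough. But the claim is an employment claim, triggering the carve-out and defeating this condition. Condition not met.
  (c) The claim is an employment claim, not a contract claim, which satisfies one of the alternatives. Condition met.
  (d) The claim is an employment claim, not a consumer claim. Not satisfied.
  → Not every requirement is met — no jurisdiction.
The Nordale Court of Common Pleas:
  (a) The claim is an employment claim, not a tort claim — that alternative is enough. Met.
  (b) The corporate defendant(s) have their principal place of business in Kelmont, Lorbourne, not Nordale; the operative events occurred in Dunbourne, not Palrow — every alternative fails. Condition not met.
  (c) The plaintiff resides in Nordale; the claim does not concern real property — every alternative fails. Fails.
  (d) Edda Brightmoor resides in Nordale, so one alternative holds. Met.
  → No jurisdiction.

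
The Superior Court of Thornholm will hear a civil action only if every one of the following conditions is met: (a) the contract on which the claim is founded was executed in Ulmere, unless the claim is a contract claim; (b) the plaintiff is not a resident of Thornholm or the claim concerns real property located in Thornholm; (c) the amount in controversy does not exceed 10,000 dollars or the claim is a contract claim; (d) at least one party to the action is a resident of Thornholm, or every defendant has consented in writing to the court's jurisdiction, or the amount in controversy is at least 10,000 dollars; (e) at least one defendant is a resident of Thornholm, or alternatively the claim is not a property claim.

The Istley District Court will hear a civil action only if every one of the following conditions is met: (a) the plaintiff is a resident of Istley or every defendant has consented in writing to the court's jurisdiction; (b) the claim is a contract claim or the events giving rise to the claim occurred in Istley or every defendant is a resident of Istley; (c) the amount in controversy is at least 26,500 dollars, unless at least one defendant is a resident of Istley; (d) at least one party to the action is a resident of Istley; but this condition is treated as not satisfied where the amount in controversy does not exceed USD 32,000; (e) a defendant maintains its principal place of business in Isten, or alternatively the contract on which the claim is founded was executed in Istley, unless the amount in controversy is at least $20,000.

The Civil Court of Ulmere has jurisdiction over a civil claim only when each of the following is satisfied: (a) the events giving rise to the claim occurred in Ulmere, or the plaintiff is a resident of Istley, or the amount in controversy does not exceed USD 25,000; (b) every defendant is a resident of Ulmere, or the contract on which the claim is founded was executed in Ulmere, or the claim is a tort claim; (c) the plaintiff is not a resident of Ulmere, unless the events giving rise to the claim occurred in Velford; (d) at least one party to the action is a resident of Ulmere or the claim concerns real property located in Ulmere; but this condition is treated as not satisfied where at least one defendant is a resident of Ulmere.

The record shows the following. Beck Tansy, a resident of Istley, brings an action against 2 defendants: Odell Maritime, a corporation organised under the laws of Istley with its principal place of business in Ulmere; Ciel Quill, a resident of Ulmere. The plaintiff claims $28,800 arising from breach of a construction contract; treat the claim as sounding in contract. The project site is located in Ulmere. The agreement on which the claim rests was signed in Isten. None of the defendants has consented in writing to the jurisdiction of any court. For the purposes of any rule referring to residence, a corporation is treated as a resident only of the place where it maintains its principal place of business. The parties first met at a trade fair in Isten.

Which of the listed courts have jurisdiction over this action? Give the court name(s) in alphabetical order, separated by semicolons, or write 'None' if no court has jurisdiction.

the Superior Court of Thornholm

The Superior Court of Thornholm:
  (a) The contract was executed in Isten, not Ulmere. But the claim is a contract claim, and the 'unless' clause therefore excuses the requirement. Met.
  (b) The plaintiff resides in Istley, which is not Thornholm, so one alternative holds. Satisfied.
  (c) The claim is a contract claim — that alternative is enough. Condition met.
  (d) The amount in controversy is USD 28,800, which meets the $10,000 floor, so one alternative holds. Met.
  (e) The claim is a contract claim, not a property claim — that alternative is enough. Condition met.
  → All conditions met; jurisdiction exists.
The Istley District Court:
  (a) The plaintiff resides in Istley, so one alternative holds. Met.
  (b) The claim is a contract claim, so one alternative holds. Condition met.
  (c) The amount in controversy is $28,800, which meets the 26,500 dollars floor. Satisfied.
  (d) Beck Tansy resides in Istley. However, the amount in controversy is 28,800 dollars, within the USD 32,000 ceiling, which falls within the stated exception and so defeats the condition. Not satisfied.
  (e) The corporate defendant(s) have their principal place of business in Ulmere, not Isten; the contract was executed in Isten, not Istley — none of the alternatives is met. However, the amount in controversy is 28,800 dollars, which meets the 20,000 dollars floor, so the 'unless' proviso supplies this condition. Met.
  → No jurisdiction.
The Civil Court of Ulmere:
  (a) The operative events occurred in Ulmere, so one alternative holds. Satisfied.
  (b) The defendants reside as follows — Odell Maritime in Ulmere, Ciel Quill in Ulmere — all in Ulmere, which satisfies one of the alternatives. Met.
  (c) The plaintiff resides in Istley, which is not Ulmere. Condition met.
  (d) Odell Maritime resides in Ulmere — that alternative is enough. But the carve-out bites: Odell Maritime resides in Ulmere. Fails.
  → Not every requirement is met — no jurisdiction.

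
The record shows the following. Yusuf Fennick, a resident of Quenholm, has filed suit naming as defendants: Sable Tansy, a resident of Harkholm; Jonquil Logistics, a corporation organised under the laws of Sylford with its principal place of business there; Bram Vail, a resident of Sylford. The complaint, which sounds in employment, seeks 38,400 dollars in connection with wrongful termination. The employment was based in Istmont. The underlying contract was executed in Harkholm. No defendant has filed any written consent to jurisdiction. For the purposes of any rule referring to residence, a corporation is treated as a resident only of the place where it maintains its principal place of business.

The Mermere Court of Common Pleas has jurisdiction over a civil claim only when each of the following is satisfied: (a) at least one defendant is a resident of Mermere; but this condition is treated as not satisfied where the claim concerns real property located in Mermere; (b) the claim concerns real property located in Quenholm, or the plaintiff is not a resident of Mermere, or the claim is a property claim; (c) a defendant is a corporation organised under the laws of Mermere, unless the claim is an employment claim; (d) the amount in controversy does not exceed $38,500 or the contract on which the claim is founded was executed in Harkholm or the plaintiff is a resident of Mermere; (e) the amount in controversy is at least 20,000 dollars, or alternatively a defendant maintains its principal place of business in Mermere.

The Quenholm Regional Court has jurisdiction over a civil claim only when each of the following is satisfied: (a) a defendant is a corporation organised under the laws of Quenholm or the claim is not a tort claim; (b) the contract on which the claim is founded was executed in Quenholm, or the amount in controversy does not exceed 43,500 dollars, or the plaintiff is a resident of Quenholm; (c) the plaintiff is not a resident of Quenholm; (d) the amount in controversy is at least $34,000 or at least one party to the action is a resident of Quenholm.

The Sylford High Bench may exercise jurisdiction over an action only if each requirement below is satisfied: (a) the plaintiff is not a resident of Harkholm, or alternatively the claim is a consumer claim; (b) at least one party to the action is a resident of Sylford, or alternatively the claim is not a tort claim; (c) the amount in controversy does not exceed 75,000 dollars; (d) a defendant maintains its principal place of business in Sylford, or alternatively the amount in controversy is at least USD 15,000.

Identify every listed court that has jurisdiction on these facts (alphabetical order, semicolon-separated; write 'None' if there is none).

The Mermere Court of Common Pleas:
  (a) No defendant resides in Mermere (they reside in Harkholm, Sylford, Sylford). Not satisfied.
  (b) The plaintiff resides in Quenholm, which is not Mermere, which satisfies one of the alternatives. Satisfied.
  (c) The corporate defendant(s) are organised in Sylford, not Mermere. But the claim is an employment claim, and the 'unless' clause therefore excuses the requirement. Condition met.
  (d) The amount in controversy is USD 38,400, within the 38,500 dollars ceiling — that alternative is enough. Condition met.
  (e) The amount in controversy is $38,400, which meets the $20,000 floor, which satisfies one of the alternatives. Met.
  → Not every requirement is met — no jurisdiction.
The Quenholm Regional Court:
  (a) The claim is an employment claim, not a tort claim, so this disjunct is met. Met.
  (b) The amount in controversy is $38,400, within the $43,500 ceiling, which satisfies one of the alternatives. Condition met.
  (c) The plaintiff resides in Quenholm. Not satisfied.
  (d) The amount in controversy is $38,400, which meets the USD 34,000 floor, which satisfies one of the alternatives. Satisfied.
  → At least one condition fails; no jurisdiction.
The Sylford High Bench:
  (a) The plaintiff resides in Quenholm, which is not Harkholm, so this disjunct is met. Satisfied.
  (b) Jonquil Logistics resides in Sylford, so one alternative holds. Satisfied.
  (c) The amount in controversy is $38,400, within the 75,000 dollars ceiling. Met.
  (d) Jonquil Logistics has its principal place of business in Sylford, so one alternative holds. Met.
  → Jurisdiction lies.

the Sylford High Bench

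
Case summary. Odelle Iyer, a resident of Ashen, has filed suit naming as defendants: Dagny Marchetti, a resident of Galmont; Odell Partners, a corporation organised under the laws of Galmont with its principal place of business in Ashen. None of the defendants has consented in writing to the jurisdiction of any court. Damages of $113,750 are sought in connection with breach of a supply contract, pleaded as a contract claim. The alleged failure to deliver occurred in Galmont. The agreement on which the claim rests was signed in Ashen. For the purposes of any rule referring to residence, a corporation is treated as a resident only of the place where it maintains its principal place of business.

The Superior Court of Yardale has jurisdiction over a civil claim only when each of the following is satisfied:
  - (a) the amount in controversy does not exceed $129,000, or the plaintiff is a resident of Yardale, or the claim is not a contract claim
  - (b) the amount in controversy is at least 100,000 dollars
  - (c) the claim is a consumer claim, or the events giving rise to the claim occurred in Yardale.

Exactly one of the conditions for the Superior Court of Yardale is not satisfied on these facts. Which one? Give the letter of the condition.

(c)

The Superior Court of Yardale:
  (a) The amount in controversy is $113,750, within the 129,000 dollars ceiling, so this disjunct is met. Satisfied.
  (b) The amount in controversy is USD 113,750, which meets the $100,000 floor. Condition met.
  (c) The claim is a contract claim, not a consumer claim; the operative events occurred in Galmont, not Yardale — no alternative holds. Not met.
Only condition (c) fails.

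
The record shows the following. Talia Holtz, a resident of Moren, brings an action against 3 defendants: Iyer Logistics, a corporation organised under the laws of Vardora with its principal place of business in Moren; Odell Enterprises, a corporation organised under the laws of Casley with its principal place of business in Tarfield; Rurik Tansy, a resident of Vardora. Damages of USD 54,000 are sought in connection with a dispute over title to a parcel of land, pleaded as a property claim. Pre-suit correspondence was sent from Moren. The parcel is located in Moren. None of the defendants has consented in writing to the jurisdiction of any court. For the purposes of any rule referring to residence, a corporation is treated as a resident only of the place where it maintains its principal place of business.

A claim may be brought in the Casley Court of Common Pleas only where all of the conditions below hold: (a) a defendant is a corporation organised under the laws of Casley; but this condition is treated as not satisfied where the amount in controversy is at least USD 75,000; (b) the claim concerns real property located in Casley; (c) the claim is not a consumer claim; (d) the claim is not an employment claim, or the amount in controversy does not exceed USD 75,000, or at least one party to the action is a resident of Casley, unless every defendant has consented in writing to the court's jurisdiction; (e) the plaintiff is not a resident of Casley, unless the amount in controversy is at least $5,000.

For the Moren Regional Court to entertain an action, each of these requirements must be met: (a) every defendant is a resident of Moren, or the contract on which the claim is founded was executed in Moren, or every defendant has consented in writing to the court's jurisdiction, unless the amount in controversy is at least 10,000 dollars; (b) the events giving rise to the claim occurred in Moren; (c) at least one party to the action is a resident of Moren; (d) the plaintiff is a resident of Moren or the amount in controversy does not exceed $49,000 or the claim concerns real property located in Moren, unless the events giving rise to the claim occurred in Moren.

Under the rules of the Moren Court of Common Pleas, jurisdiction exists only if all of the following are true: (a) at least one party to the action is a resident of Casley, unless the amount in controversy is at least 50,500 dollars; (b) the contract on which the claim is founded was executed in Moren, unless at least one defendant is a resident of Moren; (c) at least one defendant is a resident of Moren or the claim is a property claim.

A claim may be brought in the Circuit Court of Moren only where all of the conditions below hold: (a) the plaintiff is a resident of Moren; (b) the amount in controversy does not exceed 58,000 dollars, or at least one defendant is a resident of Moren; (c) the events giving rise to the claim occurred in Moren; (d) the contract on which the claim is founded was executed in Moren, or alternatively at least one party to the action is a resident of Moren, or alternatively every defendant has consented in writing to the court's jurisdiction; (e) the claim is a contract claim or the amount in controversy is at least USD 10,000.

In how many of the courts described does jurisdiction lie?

3

The Casley Court of Common Pleas:
  (a) Odell Enterprises is organised under the laws of Casley. The exception is not triggered, since the amount in controversy is 54,000 dollars, below the $75,000 floor. Condition met.
  (b) The property lies in Moren, not Casley. Condition not met.
  (c) The claim is a property claim, not a consumer claim. Met.
  (d) The claim is a property claim, not an employment claim, which satisfies one of the alternatives. Satisfied.
  (e) The plaintiff resides in Moren, which is not Casley. Met.
  → Not every requirement is met — no jurisdiction.
The Moren Regional Court:
  (a) The defendants reside as follows — Iyer Logistics in Moren, Odell Enterprises in Tarfield, Rurik Tansy in Vardora — not all in Moren; no contract (and hence no place of execution) is alleged; no such written consent has been filed — none of the alternatives is met. But the amount in controversy is $54,000, which meets the 10,000 dollars floor, and the 'unless' clause therefore excuses the requirement. Met.
  (b) The operative events occurred in Moren. Met.
  (c) Talia Holtz resides in Moren. Condition met.
  (d) The plaintiff resides in Moren, so this disjunct is met. Met.
  → Jurisdiction lies.
The Moren Court of Common Pleas:
  (a) No party resides in Casley. The proviso rescues it, though: the amount in controversy is $54,000, which meets the USD 50,500 floor. Met.
  (b) No contract (and hence no place of execution) is alleged. However, Iyer Logistics resides in Moren, so the 'unless' proviso supplies this condition. Satisfied.
  (c) Iyer Logistics resides in Moren — that alternative is enough. Met.
  → Every requirement is satisfied — jurisdiction.
The Circuit Court of Moren:
  (a) The plaintiff resides in Moren. Condition met.
  (b) The amount in controversy is 54,000 dollars, within the $58,000 ceiling, which satisfies one of the alternatives. Condition met.
  (c) The operative events occurred in Moren. Satisfied.
  (d) Talia Holtz resides in Moren, so this disjunct is met. Condition met.
  (e) The amount in controversy is $54,000, which meets the USD 10,000 floor, so this disjunct is met. Condition met.
  → Every requirement is satisfied — jurisdiction.
Courts with jurisdiction: the Moren Regional Court, the Moren Court of Common Pleas, the Circuit Court of Moren — 3 in total.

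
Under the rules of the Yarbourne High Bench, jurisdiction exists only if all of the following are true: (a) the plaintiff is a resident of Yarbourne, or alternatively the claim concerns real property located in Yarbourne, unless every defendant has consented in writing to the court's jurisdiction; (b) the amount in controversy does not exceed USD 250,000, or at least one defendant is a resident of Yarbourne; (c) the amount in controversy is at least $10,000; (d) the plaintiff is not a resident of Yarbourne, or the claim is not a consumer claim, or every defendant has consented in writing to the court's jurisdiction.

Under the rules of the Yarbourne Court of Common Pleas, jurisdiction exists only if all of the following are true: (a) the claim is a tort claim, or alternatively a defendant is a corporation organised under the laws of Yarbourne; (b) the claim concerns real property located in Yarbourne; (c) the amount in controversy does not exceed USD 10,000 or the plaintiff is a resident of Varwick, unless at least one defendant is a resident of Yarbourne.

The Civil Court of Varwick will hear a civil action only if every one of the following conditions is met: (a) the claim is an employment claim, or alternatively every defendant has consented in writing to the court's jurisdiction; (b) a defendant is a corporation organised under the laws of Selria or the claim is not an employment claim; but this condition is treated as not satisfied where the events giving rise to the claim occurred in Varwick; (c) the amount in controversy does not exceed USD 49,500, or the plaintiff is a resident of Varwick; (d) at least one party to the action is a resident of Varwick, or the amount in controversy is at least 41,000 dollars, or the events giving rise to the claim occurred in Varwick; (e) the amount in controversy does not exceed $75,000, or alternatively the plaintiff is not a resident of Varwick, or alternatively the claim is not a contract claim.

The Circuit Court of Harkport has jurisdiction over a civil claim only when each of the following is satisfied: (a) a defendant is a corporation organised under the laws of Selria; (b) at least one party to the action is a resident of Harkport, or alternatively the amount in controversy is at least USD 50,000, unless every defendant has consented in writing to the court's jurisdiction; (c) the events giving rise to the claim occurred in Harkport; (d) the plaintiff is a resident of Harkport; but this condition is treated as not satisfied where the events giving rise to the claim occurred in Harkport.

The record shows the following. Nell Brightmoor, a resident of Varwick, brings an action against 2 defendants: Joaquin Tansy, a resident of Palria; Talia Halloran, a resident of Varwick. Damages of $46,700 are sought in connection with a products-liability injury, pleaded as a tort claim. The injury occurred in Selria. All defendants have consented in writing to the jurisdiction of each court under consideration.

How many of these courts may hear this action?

2

The Yarbourne High Bench:
  (a) The plaintiff resides in Varwick, not Yarbourne; the claim does not concern real property — every alternative fails. The proviso rescues it, though: every defendant has filed written consent. Satisfied.
  (b) The amount in controversy is $46,700, within the 250,000 dollars ceiling — that alternative is enough. Met.
  (c) The amount in controversy is USD 46,700, which meets the USD 10,000 floor. Satisfied.
  (d) The plaintiff resides in Varwick, which is not Yarbourne, so one alternative holds. Met.
  → Jurisdiction lies.
The Yarbourne Court of Common Pleas:
  (a) The claim is a tort claim, so this disjunct is met. Condition met.
  (b) The claim does not concern real property. Not satisfied.
  (c) The plaintiff resides in Varwick, so one alternative holds. Met.
  → The court lacks jurisdiction.
The Civil Court of Varwick:
  (a) Every defendant has filed written consent, so one alternative holds. Satisfied.
  (b) The claim is a tort claim, not an employment claim, so one alternative holds. And the carve-out is inapplicable — the operative events occurred in Selria, not Varwick. Satisfied.
  (c) The amount in controversy is 46,700 dollars, within the $49,500 ceiling, so one alternative holds. Met.
  (d) Nell Brightmoor resides in Varwick, so one alternative holds. Condition met.
  (e) The amount in controversy is 46,700 dollars, within the 75,000 dollars ceiling — that alternative is enough. Satisfied.
  → The court has jurisdiction.
The Circuit Court of Harkport:
  (a) No defendant is a corporation. Not met.
  (b) No party resides in Harkport; the amount in controversy is USD 46,700, below the $50,000 floor — none of the alternatives is met. But every defendant has filed written consent, and the 'unless' clause therefore excuses the requirement. Met.
  (c) The operative events occurred in Selria, not Harkport. Condition not met.
  (d) The plaintiff resides in Varwick, not Harkport. Condition not met.
  → At least one condition fails; no jurisdiction.
Courts with jurisdiction: the Yarbourne High Bench, the Civil Court of Varwick — 2 in total.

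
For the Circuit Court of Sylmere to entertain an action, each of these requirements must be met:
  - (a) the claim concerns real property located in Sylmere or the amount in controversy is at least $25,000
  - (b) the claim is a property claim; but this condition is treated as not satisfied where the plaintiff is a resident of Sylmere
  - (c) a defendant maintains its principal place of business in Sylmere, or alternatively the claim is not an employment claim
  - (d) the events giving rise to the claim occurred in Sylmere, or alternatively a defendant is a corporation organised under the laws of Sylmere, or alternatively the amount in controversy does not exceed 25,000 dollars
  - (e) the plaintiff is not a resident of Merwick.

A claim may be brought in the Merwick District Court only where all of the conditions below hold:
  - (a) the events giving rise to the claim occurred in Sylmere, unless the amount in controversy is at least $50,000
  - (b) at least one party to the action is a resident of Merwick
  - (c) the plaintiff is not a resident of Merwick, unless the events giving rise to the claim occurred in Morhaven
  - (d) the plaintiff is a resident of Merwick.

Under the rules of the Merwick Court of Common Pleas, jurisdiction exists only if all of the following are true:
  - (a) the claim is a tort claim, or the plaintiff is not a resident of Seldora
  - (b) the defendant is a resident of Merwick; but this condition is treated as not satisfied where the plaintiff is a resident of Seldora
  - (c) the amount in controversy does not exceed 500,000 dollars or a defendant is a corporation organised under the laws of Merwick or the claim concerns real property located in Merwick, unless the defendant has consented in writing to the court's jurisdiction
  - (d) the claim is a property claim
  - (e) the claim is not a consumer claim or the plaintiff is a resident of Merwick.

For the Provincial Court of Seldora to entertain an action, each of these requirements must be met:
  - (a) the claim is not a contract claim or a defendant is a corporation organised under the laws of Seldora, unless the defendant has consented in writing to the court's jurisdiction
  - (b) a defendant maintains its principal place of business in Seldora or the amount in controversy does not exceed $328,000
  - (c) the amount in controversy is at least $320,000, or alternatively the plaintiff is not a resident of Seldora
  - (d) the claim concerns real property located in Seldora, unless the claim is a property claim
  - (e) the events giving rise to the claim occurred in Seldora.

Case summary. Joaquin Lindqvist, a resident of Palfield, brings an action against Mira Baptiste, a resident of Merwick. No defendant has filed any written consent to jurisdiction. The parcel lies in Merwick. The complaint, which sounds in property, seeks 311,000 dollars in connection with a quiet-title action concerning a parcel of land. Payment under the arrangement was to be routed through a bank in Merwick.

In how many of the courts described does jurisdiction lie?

The Circuit Court of Sylmere:
  (a) The amount in controversy is $311,000, which meets the 25,000 dollars floor, which satisfies one of the alternatives. Met.
  (b) The claim is a property claim. And the carve-out is inapplicable — the plaintiff resides in Palfield, not Sylmere. Satisfied.
  (c) The claim is a property claim, not an employment claim, which satisfies one of the alternatives. Met.
  (d) The operative events occurred in Merwick, not Sylmere; no defendant is a corporation; the amount in controversy is 311,000 dollars, above the USD 25,000 ceiling — none of the alternatives is met. Fails.
  (e) The plaintiff resides in Palfield, which is not Merwick. Satisfied.
  → The court lacks jurisdiction.
The Merwick District Court:
  (a) The operative events occurred in Merwick, not Sylmere. The proviso rescues it, though: the amount in controversy is 311,000 dollars, which meets the $50,000 floor. Condition met.
  (b) Mira Baptiste resides in Merwick. Met.
  (c) The plaintiff resides in Palfield, which is not Merwick. Met.
  (d) The plaintiff resides in Palfield, not Merwick. Not satisfied.
  → Not every requirement is met — no jurisdiction.
The Merwick Court of Common Pleas:
  (a) The plaintiff resides in Palfield, which is not Seldora, which satisfies one of the alternatives. Satisfied.
  (b) The defendant resides in Merwick. And the carve-out is inapplicable — the plaintiff resides in Palfield, not Seldora. Satisfied.
  (c) The amount in controversy is USD 311,000, within the $500,000 ceiling — that alternative is enough. Satisfied.
  (d) The claim is a property claim. Satisfied.
  (e) The claim is a property claim, not a consumer claim — that alternative is enough. Condition met.
  → The court has jurisdiction.
The Provincial Court of Seldora:
  (a) The claim is a property claim, not a contract claim, which satisfies one of the alternatives. Met.
  (b) The amount in controversy is 311,000 dollars, within the $328,000 ceiling — that alternative is enough. Met.
  (c) The plaintiff resides in Palfield, which is not Seldora, so this disjunct is met. Satisfied.
  (d) The property lies in Merwick, not Seldora. The proviso rescues it, though: the claim is a property claim. Satisfied.
  (e) The operative events occurred in Merwick, not Seldora. Condition not met.
  → Not every requirement is met — no jurisdiction.
Courts with jurisdiction: the Merwick Court of Common Pleas — 1 in total.

1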